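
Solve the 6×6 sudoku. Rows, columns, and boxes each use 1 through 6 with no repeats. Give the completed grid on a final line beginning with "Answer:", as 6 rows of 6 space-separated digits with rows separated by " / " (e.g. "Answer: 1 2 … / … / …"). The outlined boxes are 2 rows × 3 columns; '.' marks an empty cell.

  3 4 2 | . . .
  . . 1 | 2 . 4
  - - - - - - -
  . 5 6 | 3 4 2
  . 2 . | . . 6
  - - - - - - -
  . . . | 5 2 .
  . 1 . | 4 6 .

Step 1. [r5c2∈{3,6}] r5c2 is the only open cell in col 2 admitting 3 ⇒ r5c2=3.
Step 2. [r4c4∈{1}] r4c4 has the single candidate 1 ⇒ r4c4=1.
Step 3. [r2c1∈{5,6}] across box 1, 5 lands solely at r2c1, so r2c1=5.
Step 4. [r5c3∈{4}] r5c3's peers cover all but 4, so r5c3=4.
Step 5. [r1c6∈{1,5}] col 6 places 5 nowhere but r1c6, so r1c6=5.
Step 6. [r6c3∈{5}] only 5 remains possible at r6c3 ⇒ r6c3=5.
Step 7. [r5c6∈{1}] r5c6 has the single candidate 1 ⇒ r5c6=1.
Step 8. [r4c3∈{3}] only 3 remains possible at r4c3. So r4c3=3.
Step 9. [r4c5∈{5}] r4c5 has the single candidate 5. So r4c5=5.
Step 10. [r3c1∈{1}] r3c1's peers cover all but 1, so r3c1=1.
Step 11. [r6c1∈{2}] r6c1's peers cover all but 2, so r6c1=2.
Step 12. [r1c5∈{1}] r1c5 has the single candidate 1, so r1c5=1.
Step 13. [r2c2∈{6}] nothing but 6 survives at r2c2. So r2c2=6.
Step 14. [r6c6∈{3}] r6c6 has the single candidate 3 ⇒ r6c6=3.
Step 15. [r4c1∈{4}] r4c1 is down to just 4. So r4c1=4.
Step 16. [r2c5∈{3}] nothing but 3 survives at r2c5. So r2c5=3.
Step 17. [r5c1∈{6}] r5c1 is down to just 6. So r5c1=6.
Step 18. [r1c4∈{6}] r1c4 is down to just 6 ⇒ r1c4=6.

Answer: 3 4 2 6 1 5 / 5 6 1 2 3 4 / 1 5 6 3 4 2 / 4 2 3 1 5 6 / 6 3 4 5 2 1 / 2 1 5 4 6 3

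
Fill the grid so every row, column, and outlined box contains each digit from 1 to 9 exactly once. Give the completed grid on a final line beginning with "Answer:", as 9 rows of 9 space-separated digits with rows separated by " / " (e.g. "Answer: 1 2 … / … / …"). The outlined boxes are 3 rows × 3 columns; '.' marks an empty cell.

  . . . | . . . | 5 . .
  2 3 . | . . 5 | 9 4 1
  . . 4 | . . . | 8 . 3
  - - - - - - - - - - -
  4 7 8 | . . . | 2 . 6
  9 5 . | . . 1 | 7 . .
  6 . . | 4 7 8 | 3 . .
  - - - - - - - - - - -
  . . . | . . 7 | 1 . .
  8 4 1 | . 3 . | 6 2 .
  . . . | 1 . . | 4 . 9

Step 1. [r8c6∈{9}] only 9 remains possible at r8c6 ⇒ r8c6=9.
Step 2. [r1c2∈{1,6,8,9}] 8 has one home in col 2: r1c2, so r1c2=8.
Step 3. [r7c5∈{2,4,5,6,8}] row 7 places 4 nowhere but r7c5. So r7c5=4.
Step 4. [r5c3∈{2,3}] box 4 places 3 nowhere but r5c3, so r5c3=3.
Step 5. [r8c4∈{5}] only 5 remains possible at r8c4, so r8c4=5.
Step 6. [r1c9∈{2,7}] col 9 places 2 nowhere but r1c9, so r1c9=2.
Step 7. [r3c1∈{1,5,7}] r3c1 is the only open cell in row 3 admitting 5 ⇒ r3c1=5.
Step 8. [r1c1∈{1,7}] col 1 places 1 nowhere but r1c1 ⇒ r1c1=1.
Step 9. [r3c5∈{1,2,6,9}] in row 3, 1 fits only at r3c5 ⇒ r3c5=1.
Step 10. [r6c3∈{2}] nothing but 2 survives at r6c3, so r6c3=2.
Step 11. [r6c8∈{1,5,9}] row 6 places 9 nowhere but r6c8. So r6c8=9.
Step 12. [r9c1∈{3,7}] in col 1, 7 fits only at r9c1, so r9c1=7.
Step 13. [r9c8∈{3,5,8}] 3 has one home in row 9: r9c8, so r9c8=3.
Step 14. [r9c5∈{2,6,8}] r9c5 is the only open cell in row 9 admitting 8 ⇒ r9c5=8.
Step 15. [r2c5∈{6}] nothing but 6 survives at r2c5, so r2c5=6.
Step 16. [r1c5∈{9}] nothing but 9 survives at r1c5 ⇒ r1c5=9.
Step 17. [r9c6∈{2,6}] 6 has one home in col 6: r9c6, so r9c6=6.
Step 18. [r7c3∈{5,6,9}] across col 3, 9 lands solely at r7c3 ⇒ r7c3=9.
Step 19. [r1c3∈{6,7}] 6 has one home in col 3: r1c3. So r1c3=6.
Step 20. [r7c4∈{2}] r7c4 has the single candidate 2 ⇒ r7c4=2.
Step 21. [r3c4∈{7}] r3c4 is down to just 7. So r3c4=7.
Step 22. [r4c6∈{3}] r4c6 is down to just 3, so r4c6=3.
Step 23. [r6c9∈{5}] r6c9 is down to just 5. So r6c9=5.
Step 24. [r5c8∈{8}] only 8 remains possible at r5c8. So r5c8=8.
Step 25. [r9c3∈{5}] only 5 remains possible at r9c3, so r9c3=5.
Step 26. [r2c3∈{7}] nothing but 7 survives at r2c3 ⇒ r2c3=7.
Step 27. [r1c6∈{4}] r1c6's peers cover all but 4 ⇒ r1c6=4.
Step 28. [r4c8∈{1}] r4c8 is down to just 1 ⇒ r4c8=1.
Step 29. [r2c4∈{8}] r2c4 is down to just 8, so r2c4=8.
Step 30. [r7c2∈{6}] r7c2 has the single candidate 6, so r7c2=6.
Step 31. [r4c4∈{9}] r4c4's peers cover all but 9 ⇒ r4c4=9.
Step 32. [r7c9∈{8}] r7c9 is down to just 8 ⇒ r7c9=8.
Step 33. [r3c6∈{2}] r3c6's peers cover all but 2 ⇒ r3c6=2.
Step 34. [r1c4∈{3}] r1c4's peers cover all but 3. So r1c4=3.
Step 35. [r3c2∈{9}] r3c2 is down to just 9. So r3c2=9.
Step 36. [r9c2∈{2}] r9c2's peers cover all but 2, so r9c2=2.
Step 37. [r5c9∈{4}] r5c9 has the single candidate 4 ⇒ r5c9=4.
Step 38. [r4c5∈{5}] nothing but 5 survives at r4c5, so r4c5=5.
Step 39. [r3c8∈{6}] r3c8 has the single candidate 6, so r3c8=6.
Step 40. [r5c5∈{2}] nothing but 2 survives at r5c5. So r5c5=2.
Step 41. [r7c8∈{5}] r7c8 has the single candidate 5. So r7c8=5.
Step 42. [r7c1∈{3}] only 3 remains possible at r7c1, so r7c1=3.
Step 43. [r6c2∈{1}] r6c2 is down to just 1. So r6c2=1.
Step 44. [r8c9∈{7}] r8c9 has the single candidate 7. So r8c9=7.
Step 45. [r1c8∈{7}] nothing but 7 survives at r1c8 ⇒ r1c8=7.
Step 46. [r5c4∈{6}] only 6 remains possible at r5c4. So r5c4=6.

Answer: 1 8 6 3 9 4 5 7 2 / 2 3 7 8 6 5 9 4 1 / 5 9 4 7 1 2 8 6 3 / 4 7 8 9 5 3 2 1 6 / 9 5 3 6 2 1 7 8 4 / 6 1 2 4 7 8 3 9 5 / 3 6 9 2 4 7 1 5 8 / 8 4 1 5 3 9 6 2 7 / 7 2 5 1 8 6 4 3 9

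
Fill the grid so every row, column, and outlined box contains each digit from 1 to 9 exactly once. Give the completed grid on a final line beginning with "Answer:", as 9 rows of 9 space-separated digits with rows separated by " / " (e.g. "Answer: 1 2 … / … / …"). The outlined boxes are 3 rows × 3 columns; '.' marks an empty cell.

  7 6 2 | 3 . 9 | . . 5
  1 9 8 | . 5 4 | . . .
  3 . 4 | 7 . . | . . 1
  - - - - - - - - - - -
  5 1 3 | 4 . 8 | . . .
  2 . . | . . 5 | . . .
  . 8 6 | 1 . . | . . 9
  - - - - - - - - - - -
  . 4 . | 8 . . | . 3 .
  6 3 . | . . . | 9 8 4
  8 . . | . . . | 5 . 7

Step 1. [r4c5∈{2,6,7,9}] across row 4, 9 lands solely at r4c5 ⇒ r4c5=9.
Step 2. [r5c4∈{6}] only 6 remains possible at r5c4. So r5c4=6.
Step 3. [r2c4∈{2}] r2c4's peers cover all but 2. So r2c4=2.
Step 4. [r3c6∈{6}] r3c6 has the single candidate 6 ⇒ r3c6=6.
Step 5. [r5c2∈{7}] nothing but 7 survives at r5c2. So r5c2=7.
Step 6. [r5c5∈{3}] r5c5's peers cover all but 3 ⇒ r5c5=3.
Step 7. [r1c5∈{1,8}] row 1 places 1 nowhere but r1c5. So r1c5=1.
Step 8. [r7c3∈{1,5,7,9}] across row 7, 5 lands solely at r7c3, so r7c3=5.
Step 9. [r6c7∈{2,3,4,7}] 3 has one home in row 6: r6c7. So r6c7=3.
Step 10. [r1c8∈{4}] r1c8 is down to just 4. So r1c8=4.
Step 11. [r8c3∈{1,7}] across col 3, 7 lands solely at r8c3 ⇒ r8c3=7.
Step 12. [r8c5∈{2}] r8c5 is down to just 2. So r8c5=2.
Step 13. [r6c5∈{7}] r6c5 is down to just 7. So r6c5=7.
Step 14. [r9c3∈{1,9}] across col 3, 1 lands solely at r9c3. So r9c3=1.
Step 15. [r7c7∈{1,2,6}] in box 9, 1 fits only at r7c7 ⇒ r7c7=1.
Step 16. [r7c9∈{2,6}] 2 has one home in row 7: r7c9 ⇒ r7c9=2.
Step 17. [r9c8∈{6}] r9c8 is down to just 6. So r9c8=6.
Step 18. [r2c8∈{7}] nothing but 7 survives at r2c8. So r2c8=7.
Step 19. [r4c8∈{2}] nothing but 2 survives at r4c8 ⇒ r4c8=2.
Step 20. [r1c7∈{8}] r1c7 has the single candidate 8. So r1c7=8.
Step 21. [r2c7∈{6}] r2c7's peers cover all but 6, so r2c7=6.
Step 22. [r6c6∈{2}] r6c6 has the single candidate 2, so r6c6=2.
Step 23. [r7c1∈{9}] r7c1 is down to just 9 ⇒ r7c1=9.
Step 24. [r5c7∈{4}] r5c7 is down to just 4. So r5c7=4.
Step 25. [r4c7∈{7}] r4c7 is down to just 7. So r4c7=7.
Step 26. [r6c8∈{5}] r6c8 is down to just 5 ⇒ r6c8=5.
Step 27. [r8c4∈{5}] r8c4 has the single candidate 5. So r8c4=5.
Step 28. [r5c8∈{1}] r5c8 has the single candidate 1 ⇒ r5c8=1.
Step 29. [r9c5∈{4}] r9c5 has the single candidate 4, so r9c5=4.
Step 30. [r2c9∈{3}] only 3 remains possible at r2c9 ⇒ r2c9=3.
Step 31. [r3c7∈{2}] nothing but 2 survives at r3c7. So r3c7=2.
Step 32. [r5c9∈{8}] r5c9 has the single candidate 8. So r5c9=8.
Step 33. [r3c2∈{5}] r3c2's peers cover all but 5, so r3c2=5.
Step 34. [r7c6∈{7}] only 7 remains possible at r7c6, so r7c6=7.
Step 35. [r6c1∈{4}] r6c1 is down to just 4. So r6c1=4.
Step 36. [r7c5∈{6}] r7c5 has the single candidate 6 ⇒ r7c5=6.
Step 37. [r4c9∈{6}] only 6 remains possible at r4c9. So r4c9=6.
Step 38. [r9c4∈{9}] r9c4 has the single candidate 9. So r9c4=9.
Step 39. [r9c6∈{3}] only 3 remains possible at r9c6 ⇒ r9c6=3.
Step 40. [r3c5∈{8}] r3c5's peers cover all but 8, so r3c5=8.
Step 41. [r9c2∈{2}] nothing but 2 survives at r9c2 ⇒ r9c2=2.
Step 42. [r5c3∈{9}] r5c3's peers cover all but 9 ⇒ r5c3=9.
Step 43. [r8c6∈{1}] nothing but 1 survives at r8c6, so r8c6=1.
Step 44. [r3c8∈{9}] only 9 remains possible at r3c8. So r3c8=9.

Answer: 7 6 2 3 1 9 8 4 5 / 1 9 8 2 5 4 6 7 3 / 3 5 4 7 8 6 2 9 1 / 5 1 3 4 9 8 7 2 6 / 2 7 9 6 3 5 4 1 8 / 4 8 6 1 7 2 3 5 9 / 9 4 5 8 6 7 1 3 2 / 6 3 7 5 2 1 9 8 4 / 8 2 1 9 4 3 5 6 7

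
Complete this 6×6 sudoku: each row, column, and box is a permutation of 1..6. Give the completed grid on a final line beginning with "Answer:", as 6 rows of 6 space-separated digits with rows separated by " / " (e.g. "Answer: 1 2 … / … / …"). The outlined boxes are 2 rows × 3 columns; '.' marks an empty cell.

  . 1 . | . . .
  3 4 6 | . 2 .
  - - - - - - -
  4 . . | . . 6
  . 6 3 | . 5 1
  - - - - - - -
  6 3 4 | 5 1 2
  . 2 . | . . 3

Step 1. [r1c6∈{4,5}] col 6 places 4 nowhere but r1c6 ⇒ r1c6=4.
Step 2. [r3c3∈{1,2,5}] row 3 places 1 nowhere but r3c3 ⇒ r3c3=1.
Step 3. [r4c4∈{2,4}] r4c4 is the only open cell in row 4 admitting 4. So r4c4=4.
Step 4. [r1c3∈{2,5}] 2 has one home in col 3: r1c3 ⇒ r1c3=2.
Step 5. [r3c5∈{3}] r3c5 has the single candidate 3. So r3c5=3.
Step 6. [r1c5∈{6}] r1c5's peers cover all but 6, so r1c5=6.
Step 7. [r6c1∈{1,5}] 1 has one home in row 6: r6c1. So r6c1=1.
Step 8. [r6c5∈{4}] only 4 remains possible at r6c5. So r6c5=4.
Step 9. [r6c4∈{6}] r6c4's peers cover all but 6 ⇒ r6c4=6.
Step 10. [r6c3∈{5}] r6c3 is down to just 5, so r6c3=5.
Step 11. [r1c1∈{5}] r1c1's peers cover all but 5 ⇒ r1c1=5.
Step 12. [r2c6∈{5}] r2c6 is down to just 5 ⇒ r2c6=5.
Step 13. [r3c2∈{5}] nothing but 5 survives at r3c2 ⇒ r3c2=5.
Step 14. [r1c4∈{3}] r1c4 has the single candidate 3. So r1c4=3.
Step 15. [r4c1∈{2}] nothing but 2 survives at r4c1, so r4c1=2.
Step 16. [r3c4∈{2}] r3c4 has the single candidate 2, so r3c4=2.
Step 17. [r2c4∈{1}] r2c4's peers cover all but 1. So r2c4=1.

Answer: 5 1 2 3 6 4 / 3 4 6 1 2 5 / 4 5 1 2 3 6 / 2 6 3 4 5 1 / 6 3 4 5 1 2 / 1 2 5 6 4 3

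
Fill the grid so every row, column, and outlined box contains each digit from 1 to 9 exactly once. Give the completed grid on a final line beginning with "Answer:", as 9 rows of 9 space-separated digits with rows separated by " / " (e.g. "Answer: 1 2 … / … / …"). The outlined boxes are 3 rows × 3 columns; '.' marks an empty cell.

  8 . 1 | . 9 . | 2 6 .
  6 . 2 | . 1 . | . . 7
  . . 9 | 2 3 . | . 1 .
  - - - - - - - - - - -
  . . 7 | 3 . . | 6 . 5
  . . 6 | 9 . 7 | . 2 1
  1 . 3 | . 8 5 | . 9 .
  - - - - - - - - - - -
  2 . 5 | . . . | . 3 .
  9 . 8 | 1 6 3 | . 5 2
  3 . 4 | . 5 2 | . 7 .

Step 1. [r4c1∈{4}] r4c1 has the single candidate 4, so r4c1=4.
Step 2. [r2c8∈{4,8}] in col 8, 4 fits only at r2c8. So r2c8=4.
Step 3. [r9c4∈{8}] nothing but 8 survives at r9c4 ⇒ r9c4=8.
Step 4. [r2c7∈{3,5,8,9}] in row 2, 9 fits only at r2c7. So r2c7=9.
Step 5. [r8c7∈{4}] r8c7's peers cover all but 4. So r8c7=4.
Step 6. [r1c4∈{4,5,7}] r1c4 is the only open cell in box 2 admitting 7 ⇒ r1c4=7.
Step 7. [r1c2∈{3,4,5}] row 1 places 5 nowhere but r1c2. So r1c2=5.
Step 8. [r7c4∈{4}] r7c4 has the single candidate 4. So r7c4=4.
Step 9. [r3c9∈{8}] only 8 remains possible at r3c9 ⇒ r3c9=8.
Step 10. [r9c7∈{1}] r9c7 is down to just 1. So r9c7=1.
Step 11. [r9c2∈{6}] nothing but 6 survives at r9c2. So r9c2=6.
Step 12. [r4c8∈{8}] only 8 remains possible at r4c8, so r4c8=8.
Step 13. [r3c2∈{4,7}] in col 2, 4 fits only at r3c2 ⇒ r3c2=4.
Step 14. [r7c6∈{9}] only 9 remains possible at r7c6 ⇒ r7c6=9.
Step 15. [r6c2∈{2}] r6c2 is down to just 2, so r6c2=2.
Step 16. [r7c2∈{1,7}] r7c2 is the only open cell in row 7 admitting 1, so r7c2=1.
Step 17. [r4c5∈{2}] r4c5 has the single candidate 2, so r4c5=2.
Step 18. [r2c6∈{8}] r2c6 is down to just 8, so r2c6=8.
Step 19. [r6c9∈{4}] r6c9 has the single candidate 4 ⇒ r6c9=4.
Step 20. [r3c1∈{7}] only 7 remains possible at r3c1 ⇒ r3c1=7.
Step 21. [r1c9∈{3}] only 3 remains possible at r1c9 ⇒ r1c9=3.
Step 22. [r4c6∈{1}] r4c6's peers cover all but 1. So r4c6=1.
Step 23. [r5c2∈{8}] only 8 remains possible at r5c2. So r5c2=8.
Step 24. [r7c9∈{6}] nothing but 6 survives at r7c9 ⇒ r7c9=6.
Step 25. [r3c7∈{5}] nothing but 5 survives at r3c7 ⇒ r3c7=5.
Step 26. [r6c4∈{6}] r6c4 has the single candidate 6, so r6c4=6.
Step 27. [r2c2∈{3}] only 3 remains possible at r2c2. So r2c2=3.
Step 28. [r7c7∈{8}] r7c7 is down to just 8, so r7c7=8.
Step 29. [r3c6∈{6}] nothing but 6 survives at r3c6, so r3c6=6.
Step 30. [r5c5∈{4}] r5c5 has the single candidate 4 ⇒ r5c5=4.
Step 31. [r1c6∈{4}] r1c6 is down to just 4. So r1c6=4.
Step 32. [r7c5∈{7}] r7c5 is down to just 7, so r7c5=7.
Step 33. [r2c4∈{5}] r2c4 is down to just 5, so r2c4=5.
Step 34. [r6c7∈{7}] nothing but 7 survives at r6c7. So r6c7=7.
Step 35. [r8c2∈{7}] nothing but 7 survives at r8c2. So r8c2=7.
Step 36. [r9c9∈{9}] r9c9 has the single candidate 9 ⇒ r9c9=9.
Step 37. [r4c2∈{9}] nothing but 9 survives at r4c2 ⇒ r4c2=9.
Step 38. [r5c1∈{5}] only 5 remains possible at r5c1 ⇒ r5c1=5.
Step 39. [r5c7∈{3}] r5c7 has the single candidate 3, so r5c7=3.

Answer: 8 5 1 7 9 4 2 6 3 / 6 3 2 5 1 8 9 4 7 / 7 4 9 2 3 6 5 1 8 / 4 9 7 3 2 1 6 8 5 / 5 8 6 9 4 7 3 2 1 / 1 2 3 6 8 5 7 9 4 / 2 1 5 4 7 9 8 3 6 / 9 7 8 1 6 3 4 5 2 / 3 6 4 8 5 2 1 7 9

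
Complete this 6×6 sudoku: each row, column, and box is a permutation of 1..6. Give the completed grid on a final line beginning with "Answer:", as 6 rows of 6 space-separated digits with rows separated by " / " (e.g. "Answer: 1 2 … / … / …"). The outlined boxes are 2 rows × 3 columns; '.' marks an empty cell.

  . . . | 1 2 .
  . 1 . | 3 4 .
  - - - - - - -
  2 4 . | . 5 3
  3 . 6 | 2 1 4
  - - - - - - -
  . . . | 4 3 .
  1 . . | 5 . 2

Step 1. [r1c1∈{4,5,6}] in col 1, 4 fits only at r1c1, so r1c1=4.
Step 2. [r5c2∈{2,5,6}] across col 2, 2 lands solely at r5c2, so r5c2=2.
Step 3. [r5c3∈{5}] r5c3 is down to just 5, so r5c3=5.
Step 4. [r2c1∈{5,6}] r2c1 is the only open cell in col 1 admitting 5, so r2c1=5.
Step 5. [r1c2∈{3,6}] across box 1, 6 lands solely at r1c2 ⇒ r1c2=6.
Step 6. [r2c6∈{6}] only 6 remains possible at r2c6. So r2c6=6.
Step 7. [r1c3∈{3}] r1c3's peers cover all but 3, so r1c3=3.
Step 8. [r4c2∈{5}] only 5 remains possible at r4c2 ⇒ r4c2=5.
Step 9. [r1c6∈{5}] r1c6 has the single candidate 5. So r1c6=5.
Step 10. [r5c6∈{1}] r5c6 is down to just 1. So r5c6=1.
Step 11. [r2c3∈{2}] r2c3 is down to just 2. So r2c3=2.
Step 12. [r3c4∈{6}] only 6 remains possible at r3c4, so r3c4=6.
Step 13. [r5c1∈{6}] r5c1's peers cover all but 6. So r5c1=6.
Step 14. [r3c3∈{1}] r3c3 has the single candidate 1. So r3c3=1.
Step 15. [r6c5∈{6}] only 6 remains possible at r6c5 ⇒ r6c5=6.
Step 16. [r6c2∈{3}] r6c2 is down to just 3 ⇒ r6c2=3.
Step 17. [r6c3∈{4}] r6c3 has the single candidate 4 ⇒ r6c3=4.

Answer: 4 6 3 1 2 5 / 5 1 2 3 4 6 / 2 4 1 6 5 3 / 3 5 6 2 1 4 / 6 2 5 4 3 1 / 1 3 4 5 6 2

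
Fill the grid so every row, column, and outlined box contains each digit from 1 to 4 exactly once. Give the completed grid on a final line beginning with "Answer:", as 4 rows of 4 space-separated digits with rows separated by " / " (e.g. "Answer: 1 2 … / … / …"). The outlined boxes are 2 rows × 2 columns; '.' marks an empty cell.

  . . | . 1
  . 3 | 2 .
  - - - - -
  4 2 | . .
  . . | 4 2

Step 1. [r4c1∈{1,3}] row 4 places 3 nowhere but r4c1 ⇒ r4c1=3.
Step 2. [r3c3∈{1,3}] across row 3, 1 lands solely at r3c3 ⇒ r3c3=1.
Step 3. [r1c3∈{3}] r1c3's peers cover all but 3, so r1c3=3.
Step 4. [r1c1∈{2}] r1c1 has the single candidate 2, so r1c1=2.
Step 5. [r1c2∈{4}] nothing but 4 survives at r1c2, so r1c2=4.
Step 6. [r4c2∈{1}] only 1 remains possible at r4c2, so r4c2=1.
Step 7. [r2c4∈{4}] r2c4 has the single candidate 4. So r2c4=4.
Step 8. [r2c1∈{1}] only 1 remains possible at r2c1. So r2c1=1.
Step 9. [r3c4∈{3}] r3c4 has the single candidate 3. So r3c4=3.

Answer: 2 4 3 1 / 1 3 2 4 / 4 2 1 3 / 3 1 4 2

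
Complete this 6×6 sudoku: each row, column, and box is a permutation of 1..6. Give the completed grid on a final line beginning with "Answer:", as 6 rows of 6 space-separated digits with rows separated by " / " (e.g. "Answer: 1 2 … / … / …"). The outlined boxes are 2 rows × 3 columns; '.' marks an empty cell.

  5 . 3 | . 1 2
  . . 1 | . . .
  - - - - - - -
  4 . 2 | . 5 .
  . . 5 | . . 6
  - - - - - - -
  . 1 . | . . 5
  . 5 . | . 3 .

Step 1. [r4c2∈{3}] r4c2 has the single candidate 3 ⇒ r4c2=3.
Step 2. [r2c4∈{3,4,5,6}] in row 2, 5 fits only at r2c4 ⇒ r2c4=5.
Step 3. [r2c2∈{2,4,6}] in col 2, 2 fits only at r2c2, so r2c2=2.
Step 4. [r2c1∈{6}] r2c1 has the single candidate 6, so r2c1=6.
Step 5. [r5c5∈{2,4,6}] r5c5 is the only open cell in col 5 admitting 6. So r5c5=6.
Step 6. [r2c5∈{4}] nothing but 4 survives at r2c5, so r2c5=4.
Step 7. [r4c4∈{1,2,4}] row 4 places 4 nowhere but r4c4 ⇒ r4c4=4.
Step 8. [r3c4∈{1,3}] in col 4, 3 fits only at r3c4, so r3c4=3.
Step 9. [r6c1∈{2}] r6c1's peers cover all but 2 ⇒ r6c1=2.
Step 10. [r6c6∈{1,4}] across col 6, 4 lands solely at r6c6, so r6c6=4.
Step 11. [r5c3∈{4}] r5c3 is down to just 4. So r5c3=4.
Step 12. [r5c1∈{3}] only 3 remains possible at r5c1, so r5c1=3.
Step 13. [r5c4∈{2}] r5c4 is down to just 2 ⇒ r5c4=2.
Step 14. [r6c3∈{6}] only 6 remains possible at r6c3 ⇒ r6c3=6.
Step 15. [r6c4∈{1}] nothing but 1 survives at r6c4. So r6c4=1.
Step 16. [r3c2∈{6}] nothing but 6 survives at r3c2. So r3c2=6.
Step 17. [r4c1∈{1}] r4c1 has the single candidate 1, so r4c1=1.
Step 18. [r4c5∈{2}] r4c5's peers cover all but 2. So r4c5=2.
Step 19. [r1c2∈{4}] r1c2's peers cover all but 4 ⇒ r1c2=4.
Step 20. [r1c4∈{6}] nothing but 6 survives at r1c4. So r1c4=6.
Step 21. [r2c6∈{3}] only 3 remains possible at r2c6. So r2c6=3.
Step 22. [r3c6∈{1}] r3c6's peers cover all but 1 ⇒ r3c6=1.

Answer: 5 4 3 6 1 2 / 6 2 1 5 4 3 / 4 6 2 3 5 1 / 1 3 5 4 2 6 / 3 1 4 2 6 5 / 2 5 6 1 3 4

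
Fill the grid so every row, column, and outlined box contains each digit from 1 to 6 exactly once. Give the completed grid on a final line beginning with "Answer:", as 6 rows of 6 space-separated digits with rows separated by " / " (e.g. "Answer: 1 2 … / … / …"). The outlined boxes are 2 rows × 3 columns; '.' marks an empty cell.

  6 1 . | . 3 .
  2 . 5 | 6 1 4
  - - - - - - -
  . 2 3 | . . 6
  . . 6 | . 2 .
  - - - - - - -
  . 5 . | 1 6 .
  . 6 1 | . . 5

Step 1. [r6c4∈{2,3,4}] across row 6, 2 lands solely at r6c4. So r6c4=2.
Step 2. [r3c5∈{4,5}] col 5 places 5 nowhere but r3c5. So r3c5=5.
Step 3. [r4c2∈{4}] nothing but 4 survives at r4c2. So r4c2=4.
Step 4. [r5c6∈{3}] only 3 remains possible at r5c6 ⇒ r5c6=3.
Step 5. [r5c1∈{4}] only 4 remains possible at r5c1. So r5c1=4.
Step 6. [r4c6∈{1}] r4c6's peers cover all but 1. So r4c6=1.
Step 7. [r6c5∈{4}] r6c5 is down to just 4. So r6c5=4.
Step 8. [r1c6∈{2}] nothing but 2 survives at r1c6, so r1c6=2.
Step 9. [r2c2∈{3}] r2c2's peers cover all but 3, so r2c2=3.
Step 10. [r1c4∈{5}] r1c4's peers cover all but 5. So r1c4=5.
Step 11. [r3c1∈{1}] only 1 remains possible at r3c1 ⇒ r3c1=1.
Step 12. [r5c3∈{2}] r5c3's peers cover all but 2 ⇒ r5c3=2.
Step 13. [r4c4∈{3}] r4c4 is down to just 3, so r4c4=3.
Step 14. [r6c1∈{3}] only 3 remains possible at r6c1 ⇒ r6c1=3.
Step 15. [r4c1∈{5}] r4c1's peers cover all but 5, so r4c1=5.
Step 16. [r3c4∈{4}] r3c4's peers cover all but 4. So r3c4=4.
Step 17. [r1c3∈{4}] only 4 remains possible at r1c3 ⇒ r1c3=4.

Answer: 6 1 4 5 3 2 / 2 3 5 6 1 4 / 1 2 3 4 5 6 / 5 4 6 3 2 1 / 4 5 2 1 6 3 / 3 6 1 2 4 5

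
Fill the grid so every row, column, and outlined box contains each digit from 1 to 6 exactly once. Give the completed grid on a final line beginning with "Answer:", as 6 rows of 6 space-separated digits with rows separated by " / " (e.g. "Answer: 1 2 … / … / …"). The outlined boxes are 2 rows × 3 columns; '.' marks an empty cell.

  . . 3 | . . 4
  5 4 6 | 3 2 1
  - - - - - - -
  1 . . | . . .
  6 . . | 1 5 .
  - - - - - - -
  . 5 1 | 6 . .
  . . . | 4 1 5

Step 1. [r6c3∈{2}] r6c3's peers cover all but 2, so r6c3=2.
Step 2. [r3c4∈{2}] r3c4 has the single candidate 2, so r3c4=2.
Step 3. [r4c6∈{3}] r4c6 is down to just 3, so r4c6=3.
Step 4. [r3c5∈{4,6}] in col 5, 4 fits only at r3c5. So r3c5=4.
Step 5. [r6c1∈{3}] nothing but 3 survives at r6c1, so r6c1=3.
Step 6. [r4c2∈{2}] r4c2 has the single candidate 2. So r4c2=2.
Step 7. [r4c3∈{4}] r4c3 is down to just 4 ⇒ r4c3=4.
Step 8. [r5c6∈{2}] only 2 remains possible at r5c6. So r5c6=2.
Step 9. [r1c4∈{5}] r1c4 has the single candidate 5 ⇒ r1c4=5.
Step 10. [r6c2∈{6}] only 6 remains possible at r6c2 ⇒ r6c2=6.
Step 11. [r5c5∈{3}] r5c5's peers cover all but 3, so r5c5=3.
Step 12. [r3c3∈{5}] nothing but 5 survives at r3c3 ⇒ r3c3=5.
Step 13. [r1c5∈{6}] nothing but 6 survives at r1c5 ⇒ r1c5=6.
Step 14. [r1c1∈{2}] r1c1 has the single candidate 2 ⇒ r1c1=2.
Step 15. [r5c1∈{4}] r5c1 is down to just 4 ⇒ r5c1=4.
Step 16. [r1c2∈{1}] only 1 remains possible at r1c2 ⇒ r1c2=1.
Step 17. [r3c2∈{3}] only 3 remains possible at r3c2. So r3c2=3.
Step 18. [r3c6∈{6}] r3c6 is down to just 6. So r3c6=6.

Answer: 2 1 3 5 6 4 / 5 4 6 3 2 1 / 1 3 5 2 4 6 / 6 2 4 1 5 3 / 4 5 1 6 3 2 / 3 6 2 4 1 5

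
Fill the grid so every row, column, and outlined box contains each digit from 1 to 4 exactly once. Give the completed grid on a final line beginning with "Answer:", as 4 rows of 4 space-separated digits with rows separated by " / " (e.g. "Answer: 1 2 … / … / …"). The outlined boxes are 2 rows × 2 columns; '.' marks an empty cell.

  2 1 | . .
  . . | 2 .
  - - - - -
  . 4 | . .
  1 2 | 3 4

Step 1. [r2c4∈{1,3}] in row 2, 1 fits only at r2c4. So r2c4=1.
Step 2. [r3c1∈{3}] r3c1 is down to just 3, so r3c1=3.
Step 3. [r1c4∈{3}] only 3 remains possible at r1c4, so r1c4=3.
Step 4. [r2c2∈{3}] nothing but 3 survives at r2c2. So r2c2=3.
Step 5. [r1c3∈{4}] r1c3 has the single candidate 4. So r1c3=4.
Step 6. [r3c3∈{1}] r3c3's peers cover all but 1 ⇒ r3c3=1.
Step 7. [r2c1∈{4}] r2c1 has the single candidate 4. So r2c1=4.
Step 8. [r3c4∈{2}] only 2 remains possible at r3c4, so r3c4=2.

Answer: 2 1 4 3 / 4 3 2 1 / 3 4 1 2 / 1 2 3 4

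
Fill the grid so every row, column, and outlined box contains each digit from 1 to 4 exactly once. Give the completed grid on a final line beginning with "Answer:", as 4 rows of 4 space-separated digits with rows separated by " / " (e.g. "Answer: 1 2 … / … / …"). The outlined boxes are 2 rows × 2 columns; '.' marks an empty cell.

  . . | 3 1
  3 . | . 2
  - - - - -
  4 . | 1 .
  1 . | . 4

Step 1. [r3c2∈{2,3}] across row 3, 2 lands solely at r3c2 ⇒ r3c2=2.
Step 2. [r2c2∈{1,4}] 1 has one home in row 2: r2c2 ⇒ r2c2=1.
Step 3. [r1c1∈{2}] r1c1's peers cover all but 2 ⇒ r1c1=2.
Step 4. [r3c4∈{3}] r3c4's peers cover all but 3, so r3c4=3.
Step 5. [r4c2∈{3}] r4c2's peers cover all but 3. So r4c2=3.
Step 6. [r2c3∈{4}] only 4 remains possible at r2c3, so r2c3=4.
Step 7. [r4c3∈{2}] nothing but 2 survives at r4c3, so r4c3=2.
Step 8. [r1c2∈{4}] nothing but 4 survives at r1c2, so r1c2=4.

Answer: 2 4 3 1 / 3 1 4 2 / 4 2 1 3 / 1 3 2 4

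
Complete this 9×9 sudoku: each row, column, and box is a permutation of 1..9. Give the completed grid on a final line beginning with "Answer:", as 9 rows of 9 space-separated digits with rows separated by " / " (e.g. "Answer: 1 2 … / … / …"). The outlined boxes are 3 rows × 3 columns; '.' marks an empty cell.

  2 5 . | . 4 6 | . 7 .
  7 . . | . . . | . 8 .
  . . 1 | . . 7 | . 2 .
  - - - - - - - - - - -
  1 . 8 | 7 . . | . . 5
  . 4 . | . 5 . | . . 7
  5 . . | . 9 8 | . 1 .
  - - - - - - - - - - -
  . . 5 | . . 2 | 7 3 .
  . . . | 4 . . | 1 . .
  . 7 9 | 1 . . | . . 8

Step 1. [r1c3∈{3}] r1c3 is down to just 3, so r1c3=3.
Step 2. [r1c7∈{9}] nothing but 9 survives at r1c7, so r1c7=9.
Step 3. [r9c7∈{2,4,5,6}] row 9 places 2 nowhere but r9c7, so r9c7=2.
Step 4. [r6c9∈{2,3,4,6}] in col 9, 2 fits only at r6c9 ⇒ r6c9=2.
Step 5. [r6c7∈{3,4,6}] r6c7 is the only open cell in row 6 admitting 4 ⇒ r6c7=4.
Step 6. [r2c5∈{1,2,3}] across col 5, 1 lands solely at r2c5, so r2c5=1.
Step 7. [r9c8∈{4,5,6}] col 8 places 4 nowhere but r9c8 ⇒ r9c8=4.
Step 8. [r4c5∈{2,3,6}] across col 5, 2 lands solely at r4c5. So r4c5=2.
Step 9. [r8c2∈{2,3,6,8}] col 2 places 2 nowhere but r8c2. So r8c2=2.
Step 10. [r8c3∈{6}] only 6 remains possible at r8c3. So r8c3=6.
Step 11. [r7c9∈{6,9}] 6 has one home in box 9: r7c9, so r7c9=6.
Step 12. [r7c5∈{8}] only 8 remains possible at r7c5. So r7c5=8.
Step 13. [r3c5∈{3}] r3c5 is down to just 3, so r3c5=3.
Step 14. [r3c2∈{6,8,9}] 8 has one home in col 2: r3c2. So r3c2=8.
Step 15. [r7c4∈{9}] r7c4's peers cover all but 9 ⇒ r7c4=9.
Step 16. [r3c1∈{4,6,9}] across row 3, 9 lands solely at r3c1, so r3c1=9.
Step 17. [r5c1∈{3,6}] 6 has one home in col 1: r5c1. So r5c1=6.
Step 18. [r5c4∈{3}] r5c4's peers cover all but 3, so r5c4=3.
Step 19. [r4c7∈{3,6}] across box 6, 3 lands solely at r4c7, so r4c7=3.
Step 20. [r3c4∈{5}] r3c4 is down to just 5, so r3c4=5.
Step 21. [r5c8∈{9}] r5c8 is down to just 9 ⇒ r5c8=9.
Step 22. [r9c1∈{3}] nothing but 3 survives at r9c1 ⇒ r9c1=3.
Step 23. [r9c6∈{5}] only 5 remains possible at r9c6. So r9c6=5.
Step 24. [r2c7∈{5,6}] r2c7 is the only open cell in row 2 admitting 5, so r2c7=5.
Step 25. [r3c9∈{4}] r3c9 has the single candidate 4. So r3c9=4.
Step 26. [r9c5∈{6}] r9c5 is down to just 6, so r9c5=6.
Step 27. [r1c9∈{1}] r1c9 is down to just 1. So r1c9=1.
Step 28. [r6c4∈{6}] nothing but 6 survives at r6c4 ⇒ r6c4=6.
Step 29. [r5c7∈{8}] r5c7 has the single candidate 8, so r5c7=8.
Step 30. [r2c2∈{6}] r2c2's peers cover all but 6 ⇒ r2c2=6.
Step 31. [r5c3∈{2}] r5c3 is down to just 2, so r5c3=2.
Step 32. [r2c9∈{3}] r2c9's peers cover all but 3. So r2c9=3.
Step 33. [r2c3∈{4}] r2c3's peers cover all but 4, so r2c3=4.
Step 34. [r8c5∈{7}] r8c5 is down to just 7. So r8c5=7.
Step 35. [r4c8∈{6}] only 6 remains possible at r4c8 ⇒ r4c8=6.
Step 36. [r2c4∈{2}] only 2 remains possible at r2c4 ⇒ r2c4=2.
Step 37. [r8c6∈{3}] only 3 remains possible at r8c6, so r8c6=3.
Step 38. [r8c9∈{9}] r8c9 is down to just 9. So r8c9=9.
Step 39. [r7c1∈{4}] only 4 remains possible at r7c1. So r7c1=4.
Step 40. [r3c7∈{6}] nothing but 6 survives at r3c7 ⇒ r3c7=6.
Step 41. [r4c6∈{4}] nothing but 4 survives at r4c6 ⇒ r4c6=4.
Step 42. [r6c2∈{3}] only 3 remains possible at r6c2 ⇒ r6c2=3.
Step 43. [r7c2∈{1}] r7c2 is down to just 1 ⇒ r7c2=1.
Step 44. [r8c1∈{8}] r8c1 is down to just 8 ⇒ r8c1=8.
Step 45. [r5c6∈{1}] only 1 remains possible at r5c6, so r5c6=1.
Step 46. [r6c3∈{7}] nothing but 7 survives at r6c3. So r6c3=7.
Step 47. [r1c4∈{8}] r1c4 has the single candidate 8, so r1c4=8.
Step 48. [r8c8∈{5}] only 5 remains possible at r8c8, so r8c8=5.
Step 49. [r2c6∈{9}] r2c6's peers cover all but 9, so r2c6=9.
Step 50. [r4c2∈{9}] r4c2 has the single candidate 9, so r4c2=9.

Answer: 2 5 3 8 4 6 9 7 1 / 7 6 4 2 1 9 5 8 3 / 9 8 1 5 3 7 6 2 4 / 1 9 8 7 2 4 3 6 5 / 6 4 2 3 5 1 8 9 7 / 5 3 7 6 9 8 4 1 2 / 4 1 5 9 8 2 7 3 6 / 8 2 6 4 7 3 1 5 9 / 3 7 9 1 6 5 2 4 8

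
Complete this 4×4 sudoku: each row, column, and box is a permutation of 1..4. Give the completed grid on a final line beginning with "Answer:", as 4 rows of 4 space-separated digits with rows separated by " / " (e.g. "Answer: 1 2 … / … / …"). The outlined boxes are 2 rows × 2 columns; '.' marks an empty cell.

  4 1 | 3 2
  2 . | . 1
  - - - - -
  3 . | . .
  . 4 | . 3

Step 1. [r3c3∈{1,2,4}] r3c3 is the only open cell in row 3 admitting 1. So r3c3=1.
Step 2. [r4c3∈{2}] only 2 remains possible at r4c3. So r4c3=2.
Step 3. [r4c1∈{1}] r4c1 is down to just 1, so r4c1=1.
Step 4. [r2c2∈{3}] nothing but 3 survives at r2c2, so r2c2=3.
Step 5. [r3c4∈{4}] r3c4 is down to just 4. So r3c4=4.
Step 6. [r3c2∈{2}] only 2 remains possible at r3c2 ⇒ r3c2=2.
Step 7. [r2c3∈{4}] r2c3 has the single candidate 4. So r2c3=4.

Answer: 4 1 3 2 / 2 3 4 1 / 3 2 1 4 / 1 4 2 3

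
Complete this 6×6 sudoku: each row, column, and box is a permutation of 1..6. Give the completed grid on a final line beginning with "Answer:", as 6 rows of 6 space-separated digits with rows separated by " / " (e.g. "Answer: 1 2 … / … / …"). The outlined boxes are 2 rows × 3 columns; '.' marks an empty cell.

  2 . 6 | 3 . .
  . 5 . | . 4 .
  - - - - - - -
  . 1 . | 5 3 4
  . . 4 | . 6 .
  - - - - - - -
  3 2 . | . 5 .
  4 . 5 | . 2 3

Step 1. [r6c4∈{1,6}] in row 6, 1 fits only at r6c4, so r6c4=1.
Step 2. [r4c6∈{1,2}] in row 4, 1 fits only at r4c6 ⇒ r4c6=1.
Step 3. [r5c6∈{6}] only 6 remains possible at r5c6, so r5c6=6.
Step 4. [r2c1∈{1}] r2c1's peers cover all but 1, so r2c1=1.
Step 5. [r4c4∈{2}] r4c4 is down to just 2. So r4c4=2.
Step 6. [r4c2∈{3}] only 3 remains possible at r4c2, so r4c2=3.
Step 7. [r4c1∈{5}] r4c1's peers cover all but 5. So r4c1=5.
Step 8. [r2c4∈{6}] r2c4 is down to just 6. So r2c4=6.
Step 9. [r2c6∈{2}] r2c6's peers cover all but 2. So r2c6=2.
Step 10. [r1c6∈{5}] r1c6 has the single candidate 5 ⇒ r1c6=5.
Step 11. [r6c2∈{6}] r6c2 is down to just 6, so r6c2=6.
Step 12. [r3c1∈{6}] r3c1 has the single candidate 6, so r3c1=6.
Step 13. [r3c3∈{2}] nothing but 2 survives at r3c3, so r3c3=2.
Step 14. [r1c5∈{1}] r1c5 is down to just 1, so r1c5=1.
Step 15. [r1c2∈{4}] nothing but 4 survives at r1c2. So r1c2=4.
Step 16. [r2c3∈{3}] r2c3 is down to just 3 ⇒ r2c3=3.
Step 17. [r5c4∈{4}] nothing but 4 survives at r5c4 ⇒ r5c4=4.
Step 18. [r5c3∈{1}] r5c3 has the single candidate 1 ⇒ r5c3=1.

Answer: 2 4 6 3 1 5 / 1 5 3 6 4 2 / 6 1 2 5 3 4 / 5 3 4 2 6 1 / 3 2 1 4 5 6 / 4 6 5 1 2 3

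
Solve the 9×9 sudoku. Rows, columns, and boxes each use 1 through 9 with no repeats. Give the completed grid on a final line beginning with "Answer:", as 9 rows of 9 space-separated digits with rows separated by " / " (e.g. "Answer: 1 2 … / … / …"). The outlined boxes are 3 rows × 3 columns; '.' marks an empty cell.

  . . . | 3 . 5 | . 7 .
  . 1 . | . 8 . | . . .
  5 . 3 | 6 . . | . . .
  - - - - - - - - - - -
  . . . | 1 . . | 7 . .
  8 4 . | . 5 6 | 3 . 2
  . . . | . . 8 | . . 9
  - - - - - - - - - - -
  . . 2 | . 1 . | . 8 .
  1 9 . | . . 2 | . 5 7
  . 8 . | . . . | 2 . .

Step 1. [r8c5∈{3,4,6}] 3 has one home in row 8: r8c5, so r8c5=3.
Step 2. [r9c5∈{4,6,7,9}] col 5 places 6 nowhere but r9c5, so r9c5=6.
Step 3. [r3c6∈{1,4,7,9}] r3c6 is the only open cell in col 6 admitting 1. So r3c6=1.
Step 4. [r4c9∈{4,5,6,8}] row 4 places 8 nowhere but r4c9 ⇒ r4c9=8.
Step 5. [r3c9∈{4}] r3c9 has the single candidate 4 ⇒ r3c9=4.
Step 6. [r6c7∈{1,4,5,6}] 5 has one home in box 6: r6c7. So r6c7=5.
Step 7. [r4c6∈{3,4,9}] 3 has one home in col 6: r4c6 ⇒ r4c6=3.
Step 8. [r1c7∈{1,6,8,9}] 1 has one home in col 7: r1c7. So r1c7=1.
Step 9. [r1c9∈{6}] r1c9 is down to just 6, so r1c9=6.
Step 10. [r2c7∈{9}] r2c7's peers cover all but 9, so r2c7=9.
Step 11. [r1c2∈{2}] nothing but 2 survives at r1c2 ⇒ r1c2=2.
Step 12. [r3c2∈{7}] nothing but 7 survives at r3c2. So r3c2=7.
Step 13. [r6c5∈{2,4,7}] col 5 places 7 nowhere but r6c5, so r6c5=7.
Step 14. [r9c8∈{1,3,4,9}] in col 8, 9 fits only at r9c8 ⇒ r9c8=9.
Step 15. [r7c9∈{3}] only 3 remains possible at r7c9 ⇒ r7c9=3.
Step 16. [r7c6∈{4,7,9}] 9 has one home in col 6: r7c6 ⇒ r7c6=9.
Step 17. [r9c1∈{3,4,7}] r9c1 is the only open cell in row 9 admitting 3, so r9c1=3.
Step 18. [r7c1∈{4,6,7}] r7c1 is the only open cell in col 1 admitting 7, so r7c1=7.
Step 19. [r3c5∈{2,9}] row 3 places 9 nowhere but r3c5, so r3c5=9.
Step 20. [r1c5∈{4}] nothing but 4 survives at r1c5. So r1c5=4.
Step 21. [r6c4∈{2,4}] in box 5, 4 fits only at r6c4, so r6c4=4.
Step 22. [r2c4∈{2,7}] 2 has one home in col 4: r2c4 ⇒ r2c4=2.
Step 23. [r5c3∈{1,7,9}] row 5 places 7 nowhere but r5c3. So r5c3=7.
Step 24. [r6c3∈{1,6}] r6c3 is the only open cell in col 3 admitting 1, so r6c3=1.
Step 25. [r6c8∈{6}] r6c8 is down to just 6. So r6c8=6.
Step 26. [r7c7∈{4,6}] r7c7 is the only open cell in row 7 admitting 4 ⇒ r7c7=4.
Step 27. [r8c3∈{4,6}] across row 8, 4 lands solely at r8c3 ⇒ r8c3=4.
Step 28. [r9c3∈{5}] r9c3 is down to just 5, so r9c3=5.
Step 29. [r2c3∈{6}] r2c3 is down to just 6, so r2c3=6.
Step 30. [r4c1∈{2,6,9}] in col 1, 6 fits only at r4c1, so r4c1=6.
Step 31. [r4c3∈{9}] r4c3's peers cover all but 9, so r4c3=9.
Step 32. [r9c4∈{7}] r9c4 has the single candidate 7, so r9c4=7.
Step 33. [r4c8∈{4}] nothing but 4 survives at r4c8. So r4c8=4.
Step 34. [r6c2∈{3}] r6c2's peers cover all but 3 ⇒ r6c2=3.
Step 35. [r7c4∈{5}] only 5 remains possible at r7c4 ⇒ r7c4=5.
Step 36. [r1c1∈{9}] r1c1 is down to just 9, so r1c1=9.
Step 37. [r6c1∈{2}] r6c1's peers cover all but 2, so r6c1=2.
Step 38. [r2c8∈{3}] only 3 remains possible at r2c8, so r2c8=3.
Step 39. [r1c3∈{8}] r1c3's peers cover all but 8, so r1c3=8.
Step 40. [r9c6∈{4}] only 4 remains possible at r9c6 ⇒ r9c6=4.
Step 41. [r2c9∈{5}] r2c9's peers cover all but 5 ⇒ r2c9=5.
Step 42. [r9c9∈{1}] r9c9 has the single candidate 1. So r9c9=1.
Step 43. [r7c2∈{6}] r7c2 is down to just 6 ⇒ r7c2=6.
Step 44. [r2c1∈{4}] r2c1's peers cover all but 4 ⇒ r2c1=4.
Step 45. [r2c6∈{7}] r2c6 has the single candidate 7. So r2c6=7.
Step 46. [r3c7∈{8}] only 8 remains possible at r3c7, so r3c7=8.
Step 47. [r5c4∈{9}] r5c4 is down to just 9 ⇒ r5c4=9.
Step 48. [r3c8∈{2}] r3c8 has the single candidate 2. So r3c8=2.
Step 49. [r4c5∈{2}] r4c5's peers cover all but 2. So r4c5=2.
Step 50. [r4c2∈{5}] only 5 remains possible at r4c2 ⇒ r4c2=5.
Step 51. [r8c4∈{8}] nothing but 8 survives at r8c4 ⇒ r8c4=8.
Step 52. [r8c7∈{6}] nothing but 6 survives at r8c7. So r8c7=6.
Step 53. [r5c8∈{1}] r5c8 is down to just 1, so r5c8=1.

Answer: 9 2 8 3 4 5 1 7 6 / 4 1 6 2 8 7 9 3 5 / 5 7 3 6 9 1 8 2 4 / 6 5 9 1 2 3 7 4 8 / 8 4 7 9 5 6 3 1 2 / 2 3 1 4 7 8 5 6 9 / 7 6 2 5 1 9 4 8 3 / 1 9 4 8 3 2 6 5 7 / 3 8 5 7 6 4 2 9 1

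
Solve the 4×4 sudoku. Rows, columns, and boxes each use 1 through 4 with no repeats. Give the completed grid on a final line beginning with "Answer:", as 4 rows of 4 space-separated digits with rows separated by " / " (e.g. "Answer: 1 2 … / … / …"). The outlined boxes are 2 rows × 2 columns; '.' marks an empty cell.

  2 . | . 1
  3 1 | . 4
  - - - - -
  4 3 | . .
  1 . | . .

Step 1. [r3c4∈{2}] r3c4's peers cover all but 2. So r3c4=2.
Step 2. [r1c3∈{3}] r1c3 has the single candidate 3, so r1c3=3.
Step 3. [r3c3∈{1}] r3c3's peers cover all but 1 ⇒ r3c3=1.
Step 4. [r4c4∈{3}] r4c4 is down to just 3 ⇒ r4c4=3.
Step 5. [r1c2∈{4}] r1c2 is down to just 4, so r1c2=4.
Step 6. [r4c3∈{4}] r4c3's peers cover all but 4. So r4c3=4.
Step 7. [r2c3∈{2}] r2c3's peers cover all but 2, so r2c3=2.
Step 8. [r4c2∈{2}] only 2 remains possible at r4c2. So r4c2=2.

Answer: 2 4 3 1 / 3 1 2 4 / 4 3 1 2 / 1 2 4 3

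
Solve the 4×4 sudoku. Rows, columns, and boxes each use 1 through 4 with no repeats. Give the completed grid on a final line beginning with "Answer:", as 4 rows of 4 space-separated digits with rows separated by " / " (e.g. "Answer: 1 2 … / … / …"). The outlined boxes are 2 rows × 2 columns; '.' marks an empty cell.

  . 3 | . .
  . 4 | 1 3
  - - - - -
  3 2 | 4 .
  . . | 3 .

Step 1. [r4c2∈{1}] nothing but 1 survives at r4c2, so r4c2=1.
Step 2. [r1c3∈{2}] r1c3 has the single candidate 2 ⇒ r1c3=2.
Step 3. [r2c1∈{2}] r2c1 has the single candidate 2 ⇒ r2c1=2.
Step 4. [r1c1∈{1}] r1c1 is down to just 1 ⇒ r1c1=1.
Step 5. [r3c4∈{1}] only 1 remains possible at r3c4. So r3c4=1.
Step 6. [r4c4∈{2}] nothing but 2 survives at r4c4 ⇒ r4c4=2.
Step 7. [r1c4∈{4}] r1c4 is down to just 4, so r1c4=4.
Step 8. [r4c1∈{4}] r4c1's peers cover all but 4. So r4c1=4.

Answer: 1 3 2 4 / 2 4 1 3 / 3 2 4 1 / 4 1 3 2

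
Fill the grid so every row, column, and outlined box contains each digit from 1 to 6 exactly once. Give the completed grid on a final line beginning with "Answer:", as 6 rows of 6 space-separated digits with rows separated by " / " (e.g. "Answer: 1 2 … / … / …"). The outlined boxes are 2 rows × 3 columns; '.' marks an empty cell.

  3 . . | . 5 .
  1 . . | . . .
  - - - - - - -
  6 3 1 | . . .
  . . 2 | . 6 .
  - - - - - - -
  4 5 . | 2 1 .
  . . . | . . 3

Step 1. [r6c3∈{6}] r6c3 has the single candidate 6. So r6c3=6.
Step 2. [r1c3∈{4}] r1c3 is down to just 4 ⇒ r1c3=4.
Step 3. [r4c4∈{1,3,4,5}] row 4 places 3 nowhere but r4c4, so r4c4=3.
Step 4. [r6c5∈{4}] nothing but 4 survives at r6c5. So r6c5=4.
Step 5. [r4c6∈{1,4,5}] in row 4, 1 fits only at r4c6. So r4c6=1.
Step 6. [r3c6∈{2,4,5}] in col 6, 5 fits only at r3c6. So r3c6=5.
Step 7. [r2c6∈{2,4,6}] col 6 places 4 nowhere but r2c6 ⇒ r2c6=4.
Step 8. [r2c4∈{6}] r2c4 is down to just 6. So r2c4=6.
Step 9. [r2c2∈{2}] r2c2's peers cover all but 2, so r2c2=2.
Step 10. [r1c6∈{2}] r1c6 has the single candidate 2. So r1c6=2.
Step 11. [r2c5∈{3}] only 3 remains possible at r2c5. So r2c5=3.
Step 12. [r6c4∈{5}] nothing but 5 survives at r6c4. So r6c4=5.
Step 13. [r1c4∈{1}] r1c4 is down to just 1. So r1c4=1.
Step 14. [r2c3∈{5}] r2c3 has the single candidate 5 ⇒ r2c3=5.
Step 15. [r5c6∈{6}] r5c6 has the single candidate 6, so r5c6=6.
Step 16. [r1c2∈{6}] r1c2 has the single candidate 6, so r1c2=6.
Step 17. [r4c2∈{4}] r4c2 has the single candidate 4. So r4c2=4.
Step 18. [r6c1∈{2}] nothing but 2 survives at r6c1. So r6c1=2.
Step 19. [r3c4∈{4}] nothing but 4 survives at r3c4. So r3c4=4.
Step 20. [r4c1∈{5}] only 5 remains possible at r4c1. So r4c1=5.
Step 21. [r5c3∈{3}] r5c3 has the single candidate 3, so r5c3=3.
Step 22. [r3c5∈{2}] nothing but 2 survives at r3c5, so r3c5=2.
Step 23. [r6c2∈{1}] only 1 remains possible at r6c2 ⇒ r6c2=1.

Answer: 3 6 4 1 5 2 / 1 2 5 6 3 4 / 6 3 1 4 2 5 / 5 4 2 3 6 1 / 4 5 3 2 1 6 / 2 1 6 5 4 3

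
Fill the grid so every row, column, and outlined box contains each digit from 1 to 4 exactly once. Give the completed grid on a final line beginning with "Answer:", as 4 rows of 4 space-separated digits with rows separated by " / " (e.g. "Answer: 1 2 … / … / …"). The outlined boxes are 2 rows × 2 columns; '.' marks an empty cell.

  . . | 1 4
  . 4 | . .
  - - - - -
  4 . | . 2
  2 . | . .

Step 1. [r3c3∈{3}] r3c3 has the single candidate 3, so r3c3=3.
Step 2. [r4c2∈{1,3}] row 4 places 3 nowhere but r4c2, so r4c2=3.
Step 3. [r2c4∈{3}] only 3 remains possible at r2c4. So r2c4=3.
Step 4. [r2c1∈{1}] only 1 remains possible at r2c1. So r2c1=1.
Step 5. [r4c3∈{4}] r4c3 is down to just 4 ⇒ r4c3=4.
Step 6. [r3c2∈{1}] r3c2 is down to just 1, so r3c2=1.
Step 7. [r1c1∈{3}] nothing but 3 survives at r1c1, so r1c1=3.
Step 8. [r1c2∈{2}] only 2 remains possible at r1c2. So r1c2=2.
Step 9. [r2c3∈{2}] nothing but 2 survives at r2c3, so r2c3=2.
Step 10. [r4c4∈{1}] r4c4 has the single candidate 1, so r4c4=1.

Answer: 3 2 1 4 / 1 4 2 3 / 4 1 3 2 / 2 3 4 1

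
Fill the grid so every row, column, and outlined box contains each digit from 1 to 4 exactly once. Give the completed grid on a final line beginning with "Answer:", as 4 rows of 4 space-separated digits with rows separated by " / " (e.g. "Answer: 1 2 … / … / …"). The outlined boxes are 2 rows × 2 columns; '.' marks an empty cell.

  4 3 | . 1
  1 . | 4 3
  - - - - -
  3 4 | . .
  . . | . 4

Step 1. [r3c3∈{1,2}] row 3 places 1 nowhere but r3c3 ⇒ r3c3=1.
Step 2. [r4c1∈{2}] r4c1's peers cover all but 2, so r4c1=2.
Step 3. [r2c2∈{2}] nothing but 2 survives at r2c2 ⇒ r2c2=2.
Step 4. [r3c4∈{2}] r3c4 is down to just 2, so r3c4=2.
Step 5. [r1c3∈{2}] r1c3's peers cover all but 2, so r1c3=2.
Step 6. [r4c2∈{1}] nothing but 1 survives at r4c2, so r4c2=1.
Step 7. [r4c3∈{3}] r4c3's peers cover all but 3 ⇒ r4c3=3.

Answer: 4 3 2 1 / 1 2 4 3 / 3 4 1 2 / 2 1 3 4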